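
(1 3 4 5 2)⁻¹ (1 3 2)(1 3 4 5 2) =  (1 3 4)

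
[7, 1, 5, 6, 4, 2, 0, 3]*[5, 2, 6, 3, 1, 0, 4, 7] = [7, 2, 0, 4, 1, 6, 5, 3]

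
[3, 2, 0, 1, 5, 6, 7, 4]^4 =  [0, 1, 2, 3, 4, 5, 6, 7]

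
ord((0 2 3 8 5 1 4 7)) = 8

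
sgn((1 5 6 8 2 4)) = -1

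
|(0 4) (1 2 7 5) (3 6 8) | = 12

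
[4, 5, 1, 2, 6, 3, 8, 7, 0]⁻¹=[8, 2, 3, 5, 0, 1, 4, 7, 6]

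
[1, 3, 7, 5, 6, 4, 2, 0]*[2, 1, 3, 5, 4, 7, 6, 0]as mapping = [0→1, 1→5, 2→0, 3→7, 4→6, 5→4, 6→3, 7→2]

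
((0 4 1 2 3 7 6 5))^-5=(0 2 6 4 3 5 1 7)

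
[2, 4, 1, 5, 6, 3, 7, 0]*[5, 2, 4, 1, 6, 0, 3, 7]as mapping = [0→4, 1→6, 2→2, 3→0, 4→3, 5→1, 6→7, 7→5]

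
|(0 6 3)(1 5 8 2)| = 12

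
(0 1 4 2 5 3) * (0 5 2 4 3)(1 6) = (0 6 1 3 5)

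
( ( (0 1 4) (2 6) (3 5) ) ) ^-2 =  (0 1 4) 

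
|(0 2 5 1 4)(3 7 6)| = 15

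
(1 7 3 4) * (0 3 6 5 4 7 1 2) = (0 3 7 6 5 4 2)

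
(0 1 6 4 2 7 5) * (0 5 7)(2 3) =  (0 1 6 4 3 2)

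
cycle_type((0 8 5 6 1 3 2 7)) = 8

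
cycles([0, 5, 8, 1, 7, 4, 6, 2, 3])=(1 5 4 7 2 8 3)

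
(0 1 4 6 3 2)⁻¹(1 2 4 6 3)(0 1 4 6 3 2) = (0 6 3 2 4)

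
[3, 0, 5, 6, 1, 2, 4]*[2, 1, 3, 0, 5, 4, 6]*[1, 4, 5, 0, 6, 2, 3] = [1, 5, 6, 3, 4, 0, 2]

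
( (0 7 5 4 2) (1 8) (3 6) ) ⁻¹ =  (0 2 4 5 7) (1 8) (3 6) 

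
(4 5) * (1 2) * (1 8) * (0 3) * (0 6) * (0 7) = (0 3 6 7) (1 2 8) (4 5) 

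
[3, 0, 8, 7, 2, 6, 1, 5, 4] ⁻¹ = [1, 6, 4, 0, 8, 7, 5, 3, 2] 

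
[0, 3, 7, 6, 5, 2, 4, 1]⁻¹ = [0, 7, 5, 1, 6, 4, 3, 2]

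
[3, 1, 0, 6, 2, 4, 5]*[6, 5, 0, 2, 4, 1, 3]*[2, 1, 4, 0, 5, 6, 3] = [4, 6, 3, 0, 2, 5, 1]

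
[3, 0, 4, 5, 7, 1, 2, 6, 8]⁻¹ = [1, 5, 6, 0, 2, 3, 7, 4, 8]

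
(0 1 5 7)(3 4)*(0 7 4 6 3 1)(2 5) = (1 2 5 4)(3 6)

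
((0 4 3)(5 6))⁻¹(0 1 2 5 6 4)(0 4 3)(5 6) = (1 2 6 5 3 4)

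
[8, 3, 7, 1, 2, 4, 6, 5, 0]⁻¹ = [8, 3, 4, 1, 5, 7, 6, 2, 0]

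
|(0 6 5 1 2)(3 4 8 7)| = 20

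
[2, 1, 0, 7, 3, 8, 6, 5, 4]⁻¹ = [2, 1, 0, 4, 8, 7, 6, 3, 5]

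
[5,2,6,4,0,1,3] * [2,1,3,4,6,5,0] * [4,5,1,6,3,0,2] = [0,6,4,2,1,5,3]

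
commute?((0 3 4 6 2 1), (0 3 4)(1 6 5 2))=no:(0 3 4 6 2 1)*(0 3 4)(1 6 5 2)=(0 4 5 2 6 1 3), (0 3 4)(1 6 5 2)*(0 3 4 6 2 1)=(0 4 3 6 5 1 2)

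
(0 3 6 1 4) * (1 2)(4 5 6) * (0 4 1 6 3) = (1 5 3)(2 6)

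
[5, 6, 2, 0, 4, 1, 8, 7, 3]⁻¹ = [3, 5, 2, 8, 4, 0, 1, 7, 6]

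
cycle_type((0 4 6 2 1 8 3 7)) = 8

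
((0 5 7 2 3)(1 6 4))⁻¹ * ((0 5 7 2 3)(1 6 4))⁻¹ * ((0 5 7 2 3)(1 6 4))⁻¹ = (0 7 3 5 2)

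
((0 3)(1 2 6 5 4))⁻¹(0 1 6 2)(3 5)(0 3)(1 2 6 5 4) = (0 4)(2 5 6 3)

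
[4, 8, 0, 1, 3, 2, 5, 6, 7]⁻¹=[2, 3, 5, 4, 0, 6, 7, 8, 1]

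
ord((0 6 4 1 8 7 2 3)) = 8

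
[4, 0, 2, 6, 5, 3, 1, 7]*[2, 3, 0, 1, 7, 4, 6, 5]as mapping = [0→7, 1→2, 2→0, 3→6, 4→4, 5→1, 6→3, 7→5]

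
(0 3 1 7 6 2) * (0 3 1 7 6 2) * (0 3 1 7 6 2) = (0 7)(1 2)(3 6)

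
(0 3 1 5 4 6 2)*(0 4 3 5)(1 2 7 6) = (0 5 3 2 4 1)(6 7)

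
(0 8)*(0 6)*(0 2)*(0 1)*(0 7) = (0 8 6 2 1 7)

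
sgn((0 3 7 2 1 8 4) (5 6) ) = -1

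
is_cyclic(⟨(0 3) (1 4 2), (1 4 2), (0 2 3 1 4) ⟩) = no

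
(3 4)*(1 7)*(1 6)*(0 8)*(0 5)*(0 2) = (0 8 5 2)(1 7 6)(3 4)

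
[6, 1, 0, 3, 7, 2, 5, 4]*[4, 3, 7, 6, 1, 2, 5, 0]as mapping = [0→5, 1→3, 2→4, 3→6, 4→0, 5→7, 6→2, 7→1]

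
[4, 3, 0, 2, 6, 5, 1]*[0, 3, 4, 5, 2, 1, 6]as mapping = [0→2, 1→5, 2→0, 3→4, 4→6, 5→1, 6→3]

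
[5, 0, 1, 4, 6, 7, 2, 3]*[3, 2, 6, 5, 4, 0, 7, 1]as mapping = [0→0, 1→3, 2→2, 3→4, 4→7, 5→1, 6→6, 7→5]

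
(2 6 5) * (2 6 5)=(2 5 6)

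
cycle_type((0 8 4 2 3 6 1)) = 7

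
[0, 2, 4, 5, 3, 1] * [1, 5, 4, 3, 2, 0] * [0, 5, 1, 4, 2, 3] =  [5, 2, 1, 0, 4, 3]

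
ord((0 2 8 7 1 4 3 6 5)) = 9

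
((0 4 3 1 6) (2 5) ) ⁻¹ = (0 6 1 3 4) (2 5) 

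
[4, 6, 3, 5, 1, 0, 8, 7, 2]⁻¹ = [5, 4, 8, 2, 0, 3, 1, 7, 6]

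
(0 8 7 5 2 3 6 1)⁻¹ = (0 1 6 3 2 5 7 8)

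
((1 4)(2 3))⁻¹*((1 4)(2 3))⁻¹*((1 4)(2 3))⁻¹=(1 4)(2 3)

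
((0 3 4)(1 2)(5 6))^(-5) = (0 3 4)(1 2)(5 6)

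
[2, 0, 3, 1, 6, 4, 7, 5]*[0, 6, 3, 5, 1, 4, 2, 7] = [3, 0, 5, 6, 2, 1, 7, 4]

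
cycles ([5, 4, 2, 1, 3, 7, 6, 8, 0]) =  (0 5 7 8)(1 4 3)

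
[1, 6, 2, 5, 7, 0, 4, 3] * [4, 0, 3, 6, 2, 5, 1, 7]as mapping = [0→0, 1→1, 2→3, 3→5, 4→7, 5→4, 6→2, 7→6]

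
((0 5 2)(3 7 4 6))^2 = (0 2 5)(3 4)(6 7)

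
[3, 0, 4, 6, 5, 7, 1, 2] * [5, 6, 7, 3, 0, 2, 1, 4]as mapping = [0→3, 1→5, 2→0, 3→1, 4→2, 5→4, 6→6, 7→7]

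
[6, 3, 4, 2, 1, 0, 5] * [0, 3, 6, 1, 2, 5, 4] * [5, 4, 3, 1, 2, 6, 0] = [2, 4, 3, 0, 1, 5, 6]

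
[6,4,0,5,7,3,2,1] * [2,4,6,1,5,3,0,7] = [0,5,2,3,7,1,6,4]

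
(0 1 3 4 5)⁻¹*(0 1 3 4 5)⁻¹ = (0 4 1 5 3)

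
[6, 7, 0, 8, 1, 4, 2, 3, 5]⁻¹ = [2, 4, 6, 7, 5, 8, 0, 1, 3]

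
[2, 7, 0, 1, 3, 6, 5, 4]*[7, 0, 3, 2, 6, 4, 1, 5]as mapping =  [0→3, 1→5, 2→7, 3→0, 4→2, 5→1, 6→4, 7→6]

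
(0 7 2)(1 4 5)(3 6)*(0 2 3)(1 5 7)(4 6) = (0 1 6)(3 4 7)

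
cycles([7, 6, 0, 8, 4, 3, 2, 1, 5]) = (0 7 1 6 2)(3 8 5)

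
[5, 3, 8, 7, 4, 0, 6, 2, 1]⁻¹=[5, 8, 7, 1, 4, 0, 6, 3, 2]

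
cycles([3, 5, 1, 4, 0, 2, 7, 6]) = (0 3 4)(1 5 2)(6 7)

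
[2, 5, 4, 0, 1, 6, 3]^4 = [5, 0, 6, 1, 3, 2, 4]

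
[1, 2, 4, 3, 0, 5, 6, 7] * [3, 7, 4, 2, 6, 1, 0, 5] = [7, 4, 6, 2, 3, 1, 0, 5]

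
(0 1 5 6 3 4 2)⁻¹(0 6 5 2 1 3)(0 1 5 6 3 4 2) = (0 5 4 1 3 6)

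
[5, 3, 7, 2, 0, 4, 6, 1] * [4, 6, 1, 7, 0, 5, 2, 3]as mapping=[0→5, 1→7, 2→3, 3→1, 4→4, 5→0, 6→2, 7→6]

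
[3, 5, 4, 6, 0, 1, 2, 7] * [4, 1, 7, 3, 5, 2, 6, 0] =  [3, 2, 5, 6, 4, 1, 7, 0]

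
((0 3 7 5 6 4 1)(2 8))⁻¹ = (0 1 4 6 5 7 3)(2 8)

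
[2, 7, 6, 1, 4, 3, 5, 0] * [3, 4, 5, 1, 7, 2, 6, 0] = [5, 0, 6, 4, 7, 1, 2, 3]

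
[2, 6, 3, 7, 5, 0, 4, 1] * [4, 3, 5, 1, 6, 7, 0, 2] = [5, 0, 1, 2, 7, 4, 6, 3]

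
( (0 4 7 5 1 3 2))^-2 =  (0 3 5 4 2 1 7)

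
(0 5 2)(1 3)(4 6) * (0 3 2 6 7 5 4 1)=(0 4 7 5 6 1 2 3)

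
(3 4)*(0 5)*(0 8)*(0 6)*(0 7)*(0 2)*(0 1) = (0 5 8 6 7 2 1)(3 4)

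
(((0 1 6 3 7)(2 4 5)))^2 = (0 6 7 1 3)(2 5 4)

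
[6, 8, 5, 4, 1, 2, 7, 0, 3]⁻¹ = [7, 4, 5, 8, 3, 2, 0, 6, 1]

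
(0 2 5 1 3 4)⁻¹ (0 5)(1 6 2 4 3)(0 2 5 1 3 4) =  (0 4 3 6 5)(1 2)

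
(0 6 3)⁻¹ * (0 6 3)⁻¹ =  (0 6 3)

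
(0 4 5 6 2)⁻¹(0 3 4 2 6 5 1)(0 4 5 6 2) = (0 2 6 1 4 3 5)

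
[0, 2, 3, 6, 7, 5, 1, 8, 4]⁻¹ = [0, 6, 1, 2, 8, 5, 3, 4, 7]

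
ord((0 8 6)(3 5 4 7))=12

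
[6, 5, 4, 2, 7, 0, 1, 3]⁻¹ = [5, 6, 3, 7, 2, 1, 0, 4]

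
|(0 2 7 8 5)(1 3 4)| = 15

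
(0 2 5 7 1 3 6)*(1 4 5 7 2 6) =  (0 6)(1 3)(2 7 4 5)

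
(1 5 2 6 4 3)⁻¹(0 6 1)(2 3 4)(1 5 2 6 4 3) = (0 4 5)(1 3 6)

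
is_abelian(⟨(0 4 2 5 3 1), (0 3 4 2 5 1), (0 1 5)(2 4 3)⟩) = no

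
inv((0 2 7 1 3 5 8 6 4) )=(0 4 6 8 5 3 1 7 2) 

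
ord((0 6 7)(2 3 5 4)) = 12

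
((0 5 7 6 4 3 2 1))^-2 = (0 2 4 7)(1 3 6 5)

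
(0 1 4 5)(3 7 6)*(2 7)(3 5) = (0 1 4 3 2 7 6 5)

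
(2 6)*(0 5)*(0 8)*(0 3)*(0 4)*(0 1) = (0 5 8 3 4 1) (2 6) 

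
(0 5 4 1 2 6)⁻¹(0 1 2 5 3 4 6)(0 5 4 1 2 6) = (0 5 2 6 4 3 1)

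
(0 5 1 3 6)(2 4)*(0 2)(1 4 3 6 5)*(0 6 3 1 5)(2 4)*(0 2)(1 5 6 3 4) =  (0 6 1 4 3 2 5)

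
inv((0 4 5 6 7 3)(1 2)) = (0 3 7 6 5 4)(1 2)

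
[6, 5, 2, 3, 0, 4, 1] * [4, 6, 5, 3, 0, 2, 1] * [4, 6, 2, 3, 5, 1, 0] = [6, 2, 1, 3, 5, 4, 0]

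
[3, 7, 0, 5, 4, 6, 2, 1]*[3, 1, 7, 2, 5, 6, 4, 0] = [2, 0, 3, 6, 5, 4, 7, 1]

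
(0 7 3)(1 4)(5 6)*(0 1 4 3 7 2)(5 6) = (0 2)(1 3)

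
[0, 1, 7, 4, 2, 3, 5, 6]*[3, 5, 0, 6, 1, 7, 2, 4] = [3, 5, 4, 1, 0, 6, 7, 2]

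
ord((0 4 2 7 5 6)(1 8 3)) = 6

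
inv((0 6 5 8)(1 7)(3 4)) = (0 8 5 6)(1 7)(3 4)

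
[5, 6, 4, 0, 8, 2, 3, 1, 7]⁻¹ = [3, 7, 5, 6, 2, 0, 1, 8, 4]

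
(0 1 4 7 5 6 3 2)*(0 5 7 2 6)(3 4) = (0 1 3 6 4 2 5)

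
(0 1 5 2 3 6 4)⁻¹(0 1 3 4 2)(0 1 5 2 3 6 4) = (0 3 1 5 6)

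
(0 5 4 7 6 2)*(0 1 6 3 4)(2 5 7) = (0 7 3 4 2 1 6 5)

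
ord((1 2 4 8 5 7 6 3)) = 8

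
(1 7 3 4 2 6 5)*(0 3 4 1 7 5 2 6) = (0 3 1 5 7 4 6 2)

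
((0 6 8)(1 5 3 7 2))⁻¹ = (0 8 6)(1 2 7 3 5)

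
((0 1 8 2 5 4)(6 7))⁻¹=(0 4 5 2 8 1)(6 7)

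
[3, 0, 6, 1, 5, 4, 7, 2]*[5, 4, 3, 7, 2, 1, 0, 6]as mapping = [0→7, 1→5, 2→0, 3→4, 4→1, 5→2, 6→6, 7→3]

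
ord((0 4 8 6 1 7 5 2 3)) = 9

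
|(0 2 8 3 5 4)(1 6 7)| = 6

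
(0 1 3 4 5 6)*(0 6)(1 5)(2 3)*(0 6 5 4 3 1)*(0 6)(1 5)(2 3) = (0 4 6 1 3 2 5)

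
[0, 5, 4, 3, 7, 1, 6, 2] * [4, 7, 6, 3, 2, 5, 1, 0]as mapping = [0→4, 1→5, 2→2, 3→3, 4→0, 5→7, 6→1, 7→6]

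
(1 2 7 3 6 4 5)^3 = (1 3 5 7 4 2 6)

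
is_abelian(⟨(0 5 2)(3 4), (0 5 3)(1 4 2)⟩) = no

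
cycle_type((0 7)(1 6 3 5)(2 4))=2^2.4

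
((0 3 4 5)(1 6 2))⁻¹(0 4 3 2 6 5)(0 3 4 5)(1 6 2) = (0 3 5 4 1 2)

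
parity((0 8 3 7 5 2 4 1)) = odd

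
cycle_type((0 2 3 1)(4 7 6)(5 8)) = 2.3.4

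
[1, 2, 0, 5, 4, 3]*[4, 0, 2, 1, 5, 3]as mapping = [0→0, 1→2, 2→4, 3→3, 4→5, 5→1]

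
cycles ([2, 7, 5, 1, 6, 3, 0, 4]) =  (0 2 5 3 1 7 4 6)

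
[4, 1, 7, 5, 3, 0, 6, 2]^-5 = [5, 1, 7, 4, 0, 3, 6, 2]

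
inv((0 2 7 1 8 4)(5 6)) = (0 4 8 1 7 2)(5 6)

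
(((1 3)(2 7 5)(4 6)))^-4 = (2 5 7)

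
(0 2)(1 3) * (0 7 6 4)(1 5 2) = (0 1 3 5 2 7 6 4)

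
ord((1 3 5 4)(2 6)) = 4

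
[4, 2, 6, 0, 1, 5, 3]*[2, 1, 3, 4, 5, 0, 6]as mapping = [0→5, 1→3, 2→6, 3→2, 4→1, 5→0, 6→4]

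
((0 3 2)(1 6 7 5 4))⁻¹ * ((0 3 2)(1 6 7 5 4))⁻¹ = (0 3 2)(1 5 6 4 7)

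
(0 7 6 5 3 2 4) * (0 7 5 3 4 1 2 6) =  (0 5 4 7)(1 2)(3 6)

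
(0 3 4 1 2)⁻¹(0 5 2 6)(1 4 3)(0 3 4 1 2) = (0 6 3 5)(1 4 2)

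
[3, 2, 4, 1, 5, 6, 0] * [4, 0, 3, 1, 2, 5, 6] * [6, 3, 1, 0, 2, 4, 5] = [3, 0, 1, 6, 4, 5, 2]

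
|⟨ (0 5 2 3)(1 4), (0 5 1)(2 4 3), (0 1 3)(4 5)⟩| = 720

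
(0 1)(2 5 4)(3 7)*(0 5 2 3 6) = (0 1 5 4 3 7 6)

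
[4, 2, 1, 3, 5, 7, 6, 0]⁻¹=[7, 2, 1, 3, 0, 4, 6, 5]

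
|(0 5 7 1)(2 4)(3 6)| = 4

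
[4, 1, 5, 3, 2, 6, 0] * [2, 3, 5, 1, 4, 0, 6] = [4, 3, 0, 1, 5, 6, 2]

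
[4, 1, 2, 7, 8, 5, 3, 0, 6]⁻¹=[7, 1, 2, 6, 0, 5, 8, 3, 4]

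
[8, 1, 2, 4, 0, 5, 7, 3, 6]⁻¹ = [4, 1, 2, 7, 3, 5, 8, 6, 0]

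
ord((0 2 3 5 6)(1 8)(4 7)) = 10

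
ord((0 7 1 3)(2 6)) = 4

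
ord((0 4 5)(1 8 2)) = 3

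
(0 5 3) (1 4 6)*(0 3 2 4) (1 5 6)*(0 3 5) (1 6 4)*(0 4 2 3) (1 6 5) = (0 2 6 4 5 3 1) 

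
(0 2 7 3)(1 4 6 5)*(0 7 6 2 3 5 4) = (0 3 7 5 1)(2 6 4)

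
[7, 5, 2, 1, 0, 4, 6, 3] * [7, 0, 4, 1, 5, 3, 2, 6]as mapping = [0→6, 1→3, 2→4, 3→0, 4→7, 5→5, 6→2, 7→1]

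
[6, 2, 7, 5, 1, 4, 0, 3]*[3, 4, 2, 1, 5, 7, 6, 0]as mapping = [0→6, 1→2, 2→0, 3→7, 4→4, 5→5, 6→3, 7→1]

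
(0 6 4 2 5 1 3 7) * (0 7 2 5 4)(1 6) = (0 1 3 2 4 5 6)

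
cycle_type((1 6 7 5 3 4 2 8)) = 8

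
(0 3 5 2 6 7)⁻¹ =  (0 7 6 2 5 3)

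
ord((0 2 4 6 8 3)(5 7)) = 6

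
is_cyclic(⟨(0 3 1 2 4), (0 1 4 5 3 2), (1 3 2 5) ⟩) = no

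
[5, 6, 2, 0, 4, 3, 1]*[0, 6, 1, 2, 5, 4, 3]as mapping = [0→4, 1→3, 2→1, 3→0, 4→5, 5→2, 6→6]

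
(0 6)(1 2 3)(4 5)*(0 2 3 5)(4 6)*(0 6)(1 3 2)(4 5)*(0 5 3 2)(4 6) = (0 3 2 6 1)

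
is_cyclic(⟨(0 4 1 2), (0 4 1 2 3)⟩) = no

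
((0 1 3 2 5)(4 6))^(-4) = (0 1 3 2 5)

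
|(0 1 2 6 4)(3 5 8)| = 15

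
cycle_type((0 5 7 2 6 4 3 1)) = 8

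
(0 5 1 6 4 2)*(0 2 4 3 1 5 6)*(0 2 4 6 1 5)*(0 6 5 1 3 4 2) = (0 3 1)(4 5 6)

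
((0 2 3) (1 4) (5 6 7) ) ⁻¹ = (0 3 2) (1 4) (5 7 6) 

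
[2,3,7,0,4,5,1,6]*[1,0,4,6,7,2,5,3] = [4,6,3,1,7,2,0,5]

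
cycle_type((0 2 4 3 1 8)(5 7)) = 2.6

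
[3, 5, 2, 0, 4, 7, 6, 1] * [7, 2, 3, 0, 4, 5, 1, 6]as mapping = [0→0, 1→5, 2→3, 3→7, 4→4, 5→6, 6→1, 7→2]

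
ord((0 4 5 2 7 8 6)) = 7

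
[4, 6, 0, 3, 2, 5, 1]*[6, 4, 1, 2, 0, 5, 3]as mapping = [0→0, 1→3, 2→6, 3→2, 4→1, 5→5, 6→4]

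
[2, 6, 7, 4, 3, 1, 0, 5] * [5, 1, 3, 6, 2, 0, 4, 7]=[3, 4, 7, 2, 6, 1, 5, 0]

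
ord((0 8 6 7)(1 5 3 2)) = 4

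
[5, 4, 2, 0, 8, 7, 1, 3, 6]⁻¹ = [3, 6, 2, 7, 1, 0, 8, 5, 4]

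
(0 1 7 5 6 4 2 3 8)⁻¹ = (0 8 3 2 4 6 5 7 1)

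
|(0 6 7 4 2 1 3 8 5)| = 9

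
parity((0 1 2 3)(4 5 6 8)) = even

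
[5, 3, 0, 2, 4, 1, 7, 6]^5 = [0, 1, 2, 3, 4, 5, 7, 6]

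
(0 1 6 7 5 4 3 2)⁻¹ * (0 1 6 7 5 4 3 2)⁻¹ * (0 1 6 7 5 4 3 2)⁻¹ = (0 4 6 2 5 1 3 7)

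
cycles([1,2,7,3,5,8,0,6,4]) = (0 1 2 7 6)(4 5 8)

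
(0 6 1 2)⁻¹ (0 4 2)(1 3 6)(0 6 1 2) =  (0 6 4)(1 2 3)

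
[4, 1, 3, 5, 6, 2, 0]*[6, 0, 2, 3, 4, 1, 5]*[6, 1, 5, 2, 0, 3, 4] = [0, 6, 2, 1, 3, 5, 4]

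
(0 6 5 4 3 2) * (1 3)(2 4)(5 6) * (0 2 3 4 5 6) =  (0 6)(1 4)(3 5)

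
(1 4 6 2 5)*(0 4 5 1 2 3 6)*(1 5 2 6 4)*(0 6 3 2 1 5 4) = (0 5 3)(2 4 6)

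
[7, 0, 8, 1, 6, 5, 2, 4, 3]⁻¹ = [1, 3, 6, 8, 7, 5, 4, 0, 2]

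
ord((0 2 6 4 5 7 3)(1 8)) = 14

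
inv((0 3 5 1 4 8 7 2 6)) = (0 6 2 7 8 4 1 5 3)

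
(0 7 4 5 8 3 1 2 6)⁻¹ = (0 6 2 1 3 8 5 4 7)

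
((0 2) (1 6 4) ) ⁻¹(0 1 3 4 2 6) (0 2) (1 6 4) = (0 4 2 6 3 1) 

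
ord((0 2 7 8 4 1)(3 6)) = 6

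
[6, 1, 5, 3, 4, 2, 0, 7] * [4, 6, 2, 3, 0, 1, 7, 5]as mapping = [0→7, 1→6, 2→1, 3→3, 4→0, 5→2, 6→4, 7→5]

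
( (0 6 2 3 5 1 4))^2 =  (0 2 5 4 6 3 1)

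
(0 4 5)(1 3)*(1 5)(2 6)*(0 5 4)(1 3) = (2 6)(3 4)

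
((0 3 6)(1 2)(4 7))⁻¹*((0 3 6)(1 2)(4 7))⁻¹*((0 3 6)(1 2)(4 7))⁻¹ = (1 2)(4 7)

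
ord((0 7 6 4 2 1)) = 6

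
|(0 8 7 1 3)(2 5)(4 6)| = 10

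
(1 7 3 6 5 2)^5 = (1 2 5 6 3 7)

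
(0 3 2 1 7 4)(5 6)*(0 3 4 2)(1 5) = (0 4 3)(1 7 2 5 6)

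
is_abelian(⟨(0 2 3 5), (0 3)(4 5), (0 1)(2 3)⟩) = no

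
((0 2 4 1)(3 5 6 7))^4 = ()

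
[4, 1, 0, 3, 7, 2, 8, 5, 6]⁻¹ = [2, 1, 5, 3, 0, 7, 8, 4, 6]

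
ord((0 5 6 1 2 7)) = 6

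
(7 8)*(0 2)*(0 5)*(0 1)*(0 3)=(0 2 5 1 3)(7 8)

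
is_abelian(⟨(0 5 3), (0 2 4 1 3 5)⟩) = no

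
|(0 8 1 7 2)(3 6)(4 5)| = 10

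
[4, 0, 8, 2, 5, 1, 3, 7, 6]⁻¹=[1, 5, 3, 6, 0, 4, 8, 7, 2]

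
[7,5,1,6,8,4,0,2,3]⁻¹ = [6,2,7,8,5,1,3,0,4]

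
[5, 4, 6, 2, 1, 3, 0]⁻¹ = [6, 4, 3, 5, 1, 0, 2]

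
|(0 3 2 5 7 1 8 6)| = 8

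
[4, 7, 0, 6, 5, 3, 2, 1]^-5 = [4, 7, 0, 6, 5, 3, 2, 1]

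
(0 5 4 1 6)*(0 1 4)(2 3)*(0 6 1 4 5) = (2 3)(4 5 6)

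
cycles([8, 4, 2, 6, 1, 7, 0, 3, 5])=(0 8 5 7 3 6)(1 4)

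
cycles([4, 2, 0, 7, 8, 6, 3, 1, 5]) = (0 4 8 5 6 3 7 1 2)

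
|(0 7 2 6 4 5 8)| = 7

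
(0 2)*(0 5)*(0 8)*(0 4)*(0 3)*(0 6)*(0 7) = (0 2 5 8 4 3 6 7)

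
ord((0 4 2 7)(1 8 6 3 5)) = 20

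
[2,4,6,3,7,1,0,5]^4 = [2,1,6,3,4,5,0,7]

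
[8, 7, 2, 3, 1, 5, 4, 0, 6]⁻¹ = [7, 4, 2, 3, 6, 5, 8, 1, 0]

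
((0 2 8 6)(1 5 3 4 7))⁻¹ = (0 6 8 2)(1 7 4 3 5)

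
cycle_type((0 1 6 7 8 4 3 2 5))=9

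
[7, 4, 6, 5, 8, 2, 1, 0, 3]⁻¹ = [7, 6, 5, 8, 1, 3, 2, 0, 4]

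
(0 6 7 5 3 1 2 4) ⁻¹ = (0 4 2 1 3 5 7 6) 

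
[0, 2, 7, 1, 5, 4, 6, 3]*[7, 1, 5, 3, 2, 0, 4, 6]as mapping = [0→7, 1→5, 2→6, 3→1, 4→0, 5→2, 6→4, 7→3]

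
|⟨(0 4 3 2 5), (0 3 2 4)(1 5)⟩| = 360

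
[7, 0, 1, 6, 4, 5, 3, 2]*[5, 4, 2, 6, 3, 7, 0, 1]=[1, 5, 4, 0, 3, 7, 6, 2]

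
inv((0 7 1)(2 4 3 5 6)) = (0 1 7)(2 6 5 3 4)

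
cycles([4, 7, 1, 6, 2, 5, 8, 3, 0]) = (0 4 2 1 7 3 6 8)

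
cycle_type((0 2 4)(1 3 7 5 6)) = 3.5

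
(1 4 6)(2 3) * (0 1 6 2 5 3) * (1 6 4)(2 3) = (0 6 4 3 5 2)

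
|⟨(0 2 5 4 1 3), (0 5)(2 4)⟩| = 36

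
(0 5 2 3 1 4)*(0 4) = (0 5 2 3 1)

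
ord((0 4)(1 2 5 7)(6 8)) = 4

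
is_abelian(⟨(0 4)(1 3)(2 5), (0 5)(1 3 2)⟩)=no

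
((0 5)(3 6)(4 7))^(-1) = (0 5)(3 6)(4 7)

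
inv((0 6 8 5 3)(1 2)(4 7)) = (0 3 5 8 6)(1 2)(4 7)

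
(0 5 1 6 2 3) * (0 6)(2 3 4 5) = (0 2 4 5 1)(3 6)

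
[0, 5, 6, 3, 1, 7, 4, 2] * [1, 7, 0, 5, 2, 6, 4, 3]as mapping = [0→1, 1→6, 2→4, 3→5, 4→7, 5→3, 6→2, 7→0]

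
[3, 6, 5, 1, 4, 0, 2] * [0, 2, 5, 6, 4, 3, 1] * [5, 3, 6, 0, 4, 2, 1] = [1, 3, 0, 6, 4, 5, 2]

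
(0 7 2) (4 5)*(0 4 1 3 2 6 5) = (0 7 6 5 1 3 2 4) 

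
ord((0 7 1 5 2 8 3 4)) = 8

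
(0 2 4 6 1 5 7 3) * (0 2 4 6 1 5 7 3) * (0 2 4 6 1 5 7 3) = (0 6 7 2 1 3 4 5)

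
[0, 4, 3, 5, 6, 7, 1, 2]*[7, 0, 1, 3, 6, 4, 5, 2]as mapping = [0→7, 1→6, 2→3, 3→4, 4→5, 5→2, 6→0, 7→1]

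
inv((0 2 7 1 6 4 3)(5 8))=(0 3 4 6 1 7 2)(5 8)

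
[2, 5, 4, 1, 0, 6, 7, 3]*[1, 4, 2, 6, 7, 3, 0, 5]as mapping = [0→2, 1→3, 2→7, 3→4, 4→1, 5→0, 6→5, 7→6]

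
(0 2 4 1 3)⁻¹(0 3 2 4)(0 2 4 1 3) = (0 4 1 2)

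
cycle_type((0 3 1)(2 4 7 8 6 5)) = 3.6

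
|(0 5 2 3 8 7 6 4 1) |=9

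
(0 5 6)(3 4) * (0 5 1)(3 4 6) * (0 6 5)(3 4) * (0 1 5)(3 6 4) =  (0 5 3)(1 4 6)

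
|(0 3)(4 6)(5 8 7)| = 6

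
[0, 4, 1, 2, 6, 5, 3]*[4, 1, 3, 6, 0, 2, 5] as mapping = [0→4, 1→0, 2→1, 3→3, 4→5, 5→2, 6→6] 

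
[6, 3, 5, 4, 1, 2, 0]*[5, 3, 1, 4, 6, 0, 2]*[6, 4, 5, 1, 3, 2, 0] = [5, 3, 6, 0, 1, 4, 2]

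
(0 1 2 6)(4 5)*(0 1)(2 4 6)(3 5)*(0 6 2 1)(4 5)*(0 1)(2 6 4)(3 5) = (0 4 5 6 1 3 2)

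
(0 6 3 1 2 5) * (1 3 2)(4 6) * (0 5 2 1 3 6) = (0 4)(1 3 6)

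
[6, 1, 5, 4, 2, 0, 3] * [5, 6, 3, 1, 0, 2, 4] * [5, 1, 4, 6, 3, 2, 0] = [3, 0, 4, 5, 6, 2, 1] 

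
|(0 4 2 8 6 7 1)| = 7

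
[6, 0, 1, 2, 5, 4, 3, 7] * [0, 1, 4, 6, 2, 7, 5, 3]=[5, 0, 1, 4, 7, 2, 6, 3]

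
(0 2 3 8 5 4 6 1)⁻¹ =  (0 1 6 4 5 8 3 2)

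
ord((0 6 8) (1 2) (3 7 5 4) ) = 12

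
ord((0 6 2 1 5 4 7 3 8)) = 9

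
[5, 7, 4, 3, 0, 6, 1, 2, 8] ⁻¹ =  [4, 6, 7, 3, 2, 0, 5, 1, 8] 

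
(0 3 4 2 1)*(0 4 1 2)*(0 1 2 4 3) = (1 3 2 4)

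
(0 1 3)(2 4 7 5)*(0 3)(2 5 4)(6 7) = (0 1)(4 6 7)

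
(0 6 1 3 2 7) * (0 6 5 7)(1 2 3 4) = (0 5 7 6 2)(1 4)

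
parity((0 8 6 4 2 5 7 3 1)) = even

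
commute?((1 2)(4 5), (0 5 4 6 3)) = no:(1 2)(4 5)*(0 5 4 6 3) = (0 5 6 3)(1 2), (0 5 4 6 3)*(1 2)(4 5) = (0 4 6 3)(1 2)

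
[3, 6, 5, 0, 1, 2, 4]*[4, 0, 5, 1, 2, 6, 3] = [1, 3, 6, 4, 0, 5, 2]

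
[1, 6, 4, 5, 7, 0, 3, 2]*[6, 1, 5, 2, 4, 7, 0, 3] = [1, 0, 4, 7, 3, 6, 2, 5]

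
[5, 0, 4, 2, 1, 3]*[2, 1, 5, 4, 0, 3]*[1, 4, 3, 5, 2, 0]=[5, 3, 1, 0, 4, 2]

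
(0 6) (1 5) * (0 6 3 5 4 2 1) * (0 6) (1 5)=(0 3 1 4 2 5 6) 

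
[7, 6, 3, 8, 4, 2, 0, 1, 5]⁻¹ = [6, 7, 5, 2, 4, 8, 1, 0, 3]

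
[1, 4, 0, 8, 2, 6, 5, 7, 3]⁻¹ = [2, 0, 4, 8, 1, 6, 5, 7, 3]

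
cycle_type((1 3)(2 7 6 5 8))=2.5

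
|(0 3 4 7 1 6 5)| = 7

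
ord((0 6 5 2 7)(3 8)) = 10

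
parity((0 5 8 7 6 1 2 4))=odd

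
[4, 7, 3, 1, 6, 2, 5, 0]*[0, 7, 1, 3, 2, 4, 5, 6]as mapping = [0→2, 1→6, 2→3, 3→7, 4→5, 5→1, 6→4, 7→0]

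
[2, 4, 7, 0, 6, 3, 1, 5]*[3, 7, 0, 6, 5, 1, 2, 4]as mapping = [0→0, 1→5, 2→4, 3→3, 4→2, 5→6, 6→7, 7→1]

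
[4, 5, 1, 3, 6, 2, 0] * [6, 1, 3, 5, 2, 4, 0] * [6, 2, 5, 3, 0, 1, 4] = [5, 0, 2, 1, 6, 3, 4]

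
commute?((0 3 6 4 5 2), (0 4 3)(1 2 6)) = no:(0 3 6 4 5 2) * (0 4 3)(1 2 6) = (1 2 4 5 6 3), (0 4 3)(1 2 6) * (0 3 6 4 5 2) = (0 5 2 4 6 1)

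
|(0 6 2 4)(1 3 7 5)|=4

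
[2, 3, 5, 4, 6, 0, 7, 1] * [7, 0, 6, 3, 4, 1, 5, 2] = [6, 3, 1, 4, 5, 7, 2, 0]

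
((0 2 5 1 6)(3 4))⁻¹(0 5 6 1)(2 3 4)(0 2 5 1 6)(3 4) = (0 6 2 1)(3 5 4)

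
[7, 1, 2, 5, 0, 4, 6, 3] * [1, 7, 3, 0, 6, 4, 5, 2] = [2, 7, 3, 4, 1, 6, 5, 0]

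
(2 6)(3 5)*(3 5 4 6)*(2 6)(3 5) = (2 5 3 4)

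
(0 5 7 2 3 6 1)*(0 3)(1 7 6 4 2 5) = (0 1 3 4 2)(5 6 7)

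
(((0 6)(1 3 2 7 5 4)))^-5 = (0 6)(1 3 2 7 5 4)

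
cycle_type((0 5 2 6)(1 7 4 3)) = 4^2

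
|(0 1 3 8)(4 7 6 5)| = 4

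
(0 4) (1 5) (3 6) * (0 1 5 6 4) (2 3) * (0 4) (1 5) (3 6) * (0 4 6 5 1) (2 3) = (0 6 3 4 1 2 5) 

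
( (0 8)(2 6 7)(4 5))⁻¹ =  (0 8)(2 7 6)(4 5)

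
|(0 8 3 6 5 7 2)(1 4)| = 14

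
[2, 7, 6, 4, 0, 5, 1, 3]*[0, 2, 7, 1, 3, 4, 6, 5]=[7, 5, 6, 3, 0, 4, 2, 1]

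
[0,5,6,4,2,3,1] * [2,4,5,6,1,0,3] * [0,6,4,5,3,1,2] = [4,0,5,6,1,2,3]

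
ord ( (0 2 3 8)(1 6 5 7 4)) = 20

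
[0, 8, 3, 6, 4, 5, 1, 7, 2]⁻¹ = [0, 6, 8, 2, 4, 5, 3, 7, 1]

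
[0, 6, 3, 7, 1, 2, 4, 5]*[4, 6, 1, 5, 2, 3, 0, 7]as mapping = [0→4, 1→0, 2→5, 3→7, 4→6, 5→1, 6→2, 7→3]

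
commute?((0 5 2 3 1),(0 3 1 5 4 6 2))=no:(0 5 2 3 1)*(0 3 1 5 4 6 2)=(0 4 6 2 1 3 5),(0 3 1 5 4 6 2)*(0 5 2 3 1)=(0 1 2 5 4 6 3)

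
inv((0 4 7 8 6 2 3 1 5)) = (0 5 1 3 2 6 8 7 4)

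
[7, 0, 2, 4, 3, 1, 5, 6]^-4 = [7, 0, 2, 3, 4, 1, 5, 6]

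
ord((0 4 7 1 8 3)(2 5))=6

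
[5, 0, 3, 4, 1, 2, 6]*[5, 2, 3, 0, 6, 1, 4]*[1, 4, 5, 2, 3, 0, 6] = [4, 0, 1, 6, 5, 2, 3]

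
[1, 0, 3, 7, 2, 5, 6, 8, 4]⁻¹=[1, 0, 4, 2, 8, 5, 6, 3, 7]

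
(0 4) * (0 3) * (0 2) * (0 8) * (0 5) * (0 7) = (0 4 3 2 8 5 7)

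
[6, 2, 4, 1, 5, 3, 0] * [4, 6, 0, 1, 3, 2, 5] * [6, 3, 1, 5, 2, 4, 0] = [4, 6, 5, 0, 1, 3, 2]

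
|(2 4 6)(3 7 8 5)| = 12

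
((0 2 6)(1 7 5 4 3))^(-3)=(1 5 3 7 4)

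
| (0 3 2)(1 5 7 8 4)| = 15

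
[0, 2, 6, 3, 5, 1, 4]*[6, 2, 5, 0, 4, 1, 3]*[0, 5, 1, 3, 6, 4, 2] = [2, 4, 3, 0, 5, 1, 6]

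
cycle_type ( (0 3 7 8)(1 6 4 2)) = 4^2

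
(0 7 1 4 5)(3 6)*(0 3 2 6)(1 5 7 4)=(0 4 7 5 3)(2 6)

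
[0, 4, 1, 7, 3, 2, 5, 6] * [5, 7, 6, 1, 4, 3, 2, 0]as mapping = [0→5, 1→4, 2→7, 3→0, 4→1, 5→6, 6→3, 7→2]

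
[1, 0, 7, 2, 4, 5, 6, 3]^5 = [1, 0, 3, 7, 4, 5, 6, 2]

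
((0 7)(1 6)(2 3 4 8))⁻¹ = (0 7)(1 6)(2 8 4 3)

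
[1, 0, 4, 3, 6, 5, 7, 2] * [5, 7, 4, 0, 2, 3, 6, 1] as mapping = [0→7, 1→5, 2→2, 3→0, 4→6, 5→3, 6→1, 7→4] 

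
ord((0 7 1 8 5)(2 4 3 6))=20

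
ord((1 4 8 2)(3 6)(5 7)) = 4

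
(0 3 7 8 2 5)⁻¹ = (0 5 2 8 7 3)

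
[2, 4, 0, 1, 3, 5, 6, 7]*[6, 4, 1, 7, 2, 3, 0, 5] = [1, 2, 6, 4, 7, 3, 0, 5]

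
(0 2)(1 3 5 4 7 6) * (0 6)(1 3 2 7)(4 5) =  (0 7)(1 2 6 3 4)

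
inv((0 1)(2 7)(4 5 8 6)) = (0 1)(2 7)(4 6 8 5)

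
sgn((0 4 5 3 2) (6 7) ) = -1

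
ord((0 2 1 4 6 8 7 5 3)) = 9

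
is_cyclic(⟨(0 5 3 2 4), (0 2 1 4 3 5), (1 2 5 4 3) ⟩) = no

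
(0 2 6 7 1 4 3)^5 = (0 4 7 2 3 1 6)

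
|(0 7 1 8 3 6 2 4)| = 8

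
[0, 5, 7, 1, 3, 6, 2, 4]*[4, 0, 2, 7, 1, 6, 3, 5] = [4, 6, 5, 0, 7, 3, 2, 1]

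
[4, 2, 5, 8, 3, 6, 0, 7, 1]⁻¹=[6, 8, 1, 4, 0, 2, 5, 7, 3]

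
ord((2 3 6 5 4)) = 5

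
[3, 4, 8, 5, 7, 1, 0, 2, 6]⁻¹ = [6, 5, 7, 0, 1, 3, 8, 4, 2]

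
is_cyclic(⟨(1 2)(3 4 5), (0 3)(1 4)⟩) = no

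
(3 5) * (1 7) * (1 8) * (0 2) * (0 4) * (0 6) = (0 2 4 6)(1 7 8)(3 5)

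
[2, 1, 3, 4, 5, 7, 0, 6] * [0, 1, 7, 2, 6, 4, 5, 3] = [7, 1, 2, 6, 4, 3, 0, 5]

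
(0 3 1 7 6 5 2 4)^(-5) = (0 7 2 3 6 4 1 5)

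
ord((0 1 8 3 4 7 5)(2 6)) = 14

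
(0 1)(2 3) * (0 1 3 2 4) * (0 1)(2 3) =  (0 2 3 4 1)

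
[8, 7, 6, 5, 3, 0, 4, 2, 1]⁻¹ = [5, 8, 7, 4, 6, 3, 2, 1, 0]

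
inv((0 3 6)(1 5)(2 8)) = (0 6 3)(1 5)(2 8)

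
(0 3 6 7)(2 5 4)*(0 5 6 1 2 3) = (1 2 6 7 5 4 3)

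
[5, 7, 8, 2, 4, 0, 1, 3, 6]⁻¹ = [5, 6, 3, 7, 4, 0, 8, 1, 2]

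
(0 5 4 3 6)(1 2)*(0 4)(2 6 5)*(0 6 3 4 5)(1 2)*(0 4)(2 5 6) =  (0 1 3 4)(2 5)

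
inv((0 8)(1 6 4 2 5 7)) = (0 8)(1 7 5 2 4 6)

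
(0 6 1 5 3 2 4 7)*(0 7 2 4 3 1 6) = (1 5)(2 3 4)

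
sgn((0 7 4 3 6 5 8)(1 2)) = -1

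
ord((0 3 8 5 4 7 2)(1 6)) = 14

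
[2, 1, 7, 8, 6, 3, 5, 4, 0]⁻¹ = [8, 1, 0, 5, 7, 6, 4, 2, 3]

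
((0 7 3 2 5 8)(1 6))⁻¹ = (0 8 5 2 3 7)(1 6)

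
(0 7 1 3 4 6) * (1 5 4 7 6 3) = (0 6)(3 7 5 4)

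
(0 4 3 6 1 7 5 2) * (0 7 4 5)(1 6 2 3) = (0 5 3 2 7)(1 4)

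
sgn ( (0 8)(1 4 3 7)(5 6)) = -1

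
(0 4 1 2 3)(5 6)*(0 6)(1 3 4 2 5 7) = (0 2 4 3 6 7 1 5)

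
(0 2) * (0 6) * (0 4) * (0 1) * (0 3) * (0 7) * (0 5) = (0 2 6 4 1 3 7 5)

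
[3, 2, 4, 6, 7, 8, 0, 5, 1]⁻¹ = [6, 8, 1, 0, 2, 7, 3, 4, 5]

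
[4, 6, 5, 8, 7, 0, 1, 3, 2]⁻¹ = [5, 6, 8, 7, 0, 2, 1, 4, 3]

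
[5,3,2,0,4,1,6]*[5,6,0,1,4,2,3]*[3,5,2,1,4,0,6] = [2,5,3,0,4,6,1]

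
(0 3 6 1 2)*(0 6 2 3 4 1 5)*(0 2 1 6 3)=(0 4 6 5 2 3 1)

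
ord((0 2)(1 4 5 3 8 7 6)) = 14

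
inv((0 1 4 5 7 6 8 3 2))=(0 2 3 8 6 7 5 4 1)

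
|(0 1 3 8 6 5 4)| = 7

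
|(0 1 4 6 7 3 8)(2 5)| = 14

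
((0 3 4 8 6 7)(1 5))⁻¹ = (0 7 6 8 4 3)(1 5)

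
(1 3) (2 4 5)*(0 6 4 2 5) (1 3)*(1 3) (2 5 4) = (0 6 2 5 4) (1 3) 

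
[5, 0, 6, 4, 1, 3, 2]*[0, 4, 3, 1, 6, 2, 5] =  [2, 0, 5, 6, 4, 1, 3]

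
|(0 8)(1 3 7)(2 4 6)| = 6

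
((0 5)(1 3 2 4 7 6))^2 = (1 2 7)(3 4 6)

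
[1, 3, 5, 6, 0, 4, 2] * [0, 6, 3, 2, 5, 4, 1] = [6, 2, 4, 1, 0, 5, 3]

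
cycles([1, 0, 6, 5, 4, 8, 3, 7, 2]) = (0 1)(2 6 3 5 8)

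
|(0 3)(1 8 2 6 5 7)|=6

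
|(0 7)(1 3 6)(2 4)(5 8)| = 6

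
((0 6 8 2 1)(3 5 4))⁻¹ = (0 1 2 8 6)(3 4 5)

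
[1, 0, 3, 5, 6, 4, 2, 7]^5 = [1, 0, 2, 3, 4, 5, 6, 7]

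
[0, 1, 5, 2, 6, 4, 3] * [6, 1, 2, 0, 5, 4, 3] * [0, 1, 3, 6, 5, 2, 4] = [4, 1, 5, 3, 6, 2, 0]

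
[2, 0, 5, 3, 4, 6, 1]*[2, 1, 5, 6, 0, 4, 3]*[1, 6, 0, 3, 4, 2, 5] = [2, 0, 4, 5, 1, 3, 6]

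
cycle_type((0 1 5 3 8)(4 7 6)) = 3.5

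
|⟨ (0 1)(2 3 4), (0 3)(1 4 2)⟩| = 120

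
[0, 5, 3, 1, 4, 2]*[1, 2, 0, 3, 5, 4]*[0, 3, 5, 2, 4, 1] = [3, 4, 2, 5, 1, 0]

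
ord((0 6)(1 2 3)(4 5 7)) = 6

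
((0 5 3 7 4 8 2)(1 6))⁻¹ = (0 2 8 4 7 3 5)(1 6)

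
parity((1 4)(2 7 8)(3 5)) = even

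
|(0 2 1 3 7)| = 5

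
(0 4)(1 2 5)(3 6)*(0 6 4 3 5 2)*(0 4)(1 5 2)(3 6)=(0 6 2 1 4 3)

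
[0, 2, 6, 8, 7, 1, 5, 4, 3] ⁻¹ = [0, 5, 1, 8, 7, 6, 2, 4, 3] 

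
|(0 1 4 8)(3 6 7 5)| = 4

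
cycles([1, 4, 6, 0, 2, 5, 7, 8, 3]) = (0 1 4 2 6 7 8 3)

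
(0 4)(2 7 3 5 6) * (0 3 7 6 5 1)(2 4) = (0 2 6 4 3 1)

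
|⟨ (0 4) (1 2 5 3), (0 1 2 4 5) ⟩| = 360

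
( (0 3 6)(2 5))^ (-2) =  (0 3 6)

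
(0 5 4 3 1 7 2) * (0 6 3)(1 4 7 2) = (0 5 7 1 2 6 3 4)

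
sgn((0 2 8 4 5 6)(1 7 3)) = -1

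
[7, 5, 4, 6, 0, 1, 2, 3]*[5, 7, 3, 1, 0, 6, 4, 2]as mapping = [0→2, 1→6, 2→0, 3→4, 4→5, 5→7, 6→3, 7→1]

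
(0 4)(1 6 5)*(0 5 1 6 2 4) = (1 2 4 5 6)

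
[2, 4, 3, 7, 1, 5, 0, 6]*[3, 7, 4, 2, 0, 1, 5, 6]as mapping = [0→4, 1→0, 2→2, 3→6, 4→7, 5→1, 6→3, 7→5]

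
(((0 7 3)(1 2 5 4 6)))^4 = (0 7 3)(1 6 4 5 2)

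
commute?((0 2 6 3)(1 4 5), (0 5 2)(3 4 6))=no:(0 2 6 3)(1 4 5) * (0 5 2)(3 4 6)=(1 6 4 2 3 5), (0 5 2)(3 4 6) * (0 2 6 3)(1 4 5)=(0 1 4 3 5 6)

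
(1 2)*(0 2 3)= (0 2 1 3)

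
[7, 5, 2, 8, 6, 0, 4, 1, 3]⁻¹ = [5, 7, 2, 8, 6, 1, 4, 0, 3]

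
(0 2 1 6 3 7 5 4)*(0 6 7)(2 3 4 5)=(0 3)(1 7 2)(4 6)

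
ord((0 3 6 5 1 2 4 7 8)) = 9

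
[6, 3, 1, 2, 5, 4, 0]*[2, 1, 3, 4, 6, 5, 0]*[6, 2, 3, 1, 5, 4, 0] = [6, 5, 2, 1, 4, 0, 3]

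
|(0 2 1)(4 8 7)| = 3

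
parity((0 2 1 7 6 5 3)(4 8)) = odd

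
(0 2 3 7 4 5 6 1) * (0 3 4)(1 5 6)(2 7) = (0 7)(1 3 2 4 6 5)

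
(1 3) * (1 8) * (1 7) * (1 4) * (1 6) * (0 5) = (0 5)(1 3 8 7 4 6)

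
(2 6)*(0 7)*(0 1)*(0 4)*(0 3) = (0 7 1 4 3)(2 6)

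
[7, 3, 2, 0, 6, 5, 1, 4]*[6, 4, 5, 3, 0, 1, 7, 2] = [2, 3, 5, 6, 7, 1, 4, 0]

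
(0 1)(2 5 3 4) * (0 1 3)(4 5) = (0 3 5)(2 4)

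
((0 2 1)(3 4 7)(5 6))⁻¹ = (0 1 2)(3 7 4)(5 6)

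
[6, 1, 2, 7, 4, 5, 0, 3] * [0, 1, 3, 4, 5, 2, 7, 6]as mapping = [0→7, 1→1, 2→3, 3→6, 4→5, 5→2, 6→0, 7→4]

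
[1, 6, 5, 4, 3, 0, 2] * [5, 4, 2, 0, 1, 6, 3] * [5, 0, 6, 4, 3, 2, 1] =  [3, 4, 1, 0, 5, 2, 6]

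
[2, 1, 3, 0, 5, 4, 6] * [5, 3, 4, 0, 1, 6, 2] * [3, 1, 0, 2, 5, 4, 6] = [5, 2, 3, 4, 6, 1, 0]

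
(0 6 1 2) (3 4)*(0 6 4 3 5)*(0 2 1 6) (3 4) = (0 3 4 5 2) 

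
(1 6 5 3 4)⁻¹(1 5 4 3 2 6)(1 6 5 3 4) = (1 4 2 5 6 3)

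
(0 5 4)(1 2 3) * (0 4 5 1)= (0 1 2 3)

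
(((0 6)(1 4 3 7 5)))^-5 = (0 6)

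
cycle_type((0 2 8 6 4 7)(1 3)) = 2.6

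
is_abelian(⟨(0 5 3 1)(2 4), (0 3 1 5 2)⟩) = no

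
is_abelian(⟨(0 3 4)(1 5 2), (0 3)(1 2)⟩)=no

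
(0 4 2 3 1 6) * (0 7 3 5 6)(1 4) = (0 1)(2 5 6 7 3 4)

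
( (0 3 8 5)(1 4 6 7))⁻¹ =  (0 5 8 3)(1 7 6 4)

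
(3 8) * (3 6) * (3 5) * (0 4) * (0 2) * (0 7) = (0 4 2 7)(3 8 6 5)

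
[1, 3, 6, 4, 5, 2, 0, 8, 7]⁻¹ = [6, 0, 5, 1, 3, 4, 2, 8, 7]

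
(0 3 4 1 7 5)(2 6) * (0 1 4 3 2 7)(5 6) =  (0 2 5 1)(6 7)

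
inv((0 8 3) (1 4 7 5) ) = (0 3 8) (1 5 7 4) 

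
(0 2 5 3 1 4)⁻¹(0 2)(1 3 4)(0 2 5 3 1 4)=(0 4 1)(2 5)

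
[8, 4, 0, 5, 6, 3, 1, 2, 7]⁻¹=[2, 6, 7, 5, 1, 3, 4, 8, 0]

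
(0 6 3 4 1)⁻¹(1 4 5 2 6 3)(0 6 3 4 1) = (0 1 5 2 3 4)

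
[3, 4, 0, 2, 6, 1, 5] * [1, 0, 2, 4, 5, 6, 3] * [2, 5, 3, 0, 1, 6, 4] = [1, 6, 5, 3, 0, 2, 4]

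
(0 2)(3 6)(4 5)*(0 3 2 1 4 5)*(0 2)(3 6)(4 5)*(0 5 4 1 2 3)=(0 2 6 5 1 4 3)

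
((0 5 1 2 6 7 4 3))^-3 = (0 7 1 3 6 5 4 2)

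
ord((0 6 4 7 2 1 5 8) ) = 8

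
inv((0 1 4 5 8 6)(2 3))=(0 6 8 5 4 1)(2 3)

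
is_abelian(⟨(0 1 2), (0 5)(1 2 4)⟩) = no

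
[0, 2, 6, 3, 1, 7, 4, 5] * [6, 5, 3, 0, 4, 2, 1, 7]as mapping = [0→6, 1→3, 2→1, 3→0, 4→5, 5→7, 6→4, 7→2]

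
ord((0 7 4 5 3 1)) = 6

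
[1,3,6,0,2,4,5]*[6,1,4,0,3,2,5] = [1,0,5,6,4,3,2]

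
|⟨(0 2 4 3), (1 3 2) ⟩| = 120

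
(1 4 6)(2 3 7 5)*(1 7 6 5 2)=(1 4 5)(2 3 6 7)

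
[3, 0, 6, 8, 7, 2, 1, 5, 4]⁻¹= [1, 6, 5, 0, 8, 7, 2, 4, 3]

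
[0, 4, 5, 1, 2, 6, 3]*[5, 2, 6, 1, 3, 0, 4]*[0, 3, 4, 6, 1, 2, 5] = [2, 6, 0, 4, 5, 1, 3]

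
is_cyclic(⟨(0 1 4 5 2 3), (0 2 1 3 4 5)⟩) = no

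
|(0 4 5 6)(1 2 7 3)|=4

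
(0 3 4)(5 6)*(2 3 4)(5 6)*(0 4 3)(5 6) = (0 3 2)(5 6)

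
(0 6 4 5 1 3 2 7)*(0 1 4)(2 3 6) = (0 2 7 1 6)(4 5)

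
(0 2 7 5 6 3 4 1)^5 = (0 3 7 1 6 2 4 5)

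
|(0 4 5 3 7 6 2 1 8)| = 9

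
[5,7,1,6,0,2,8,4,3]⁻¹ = [4,2,5,8,7,0,3,1,6]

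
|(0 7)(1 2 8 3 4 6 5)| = 14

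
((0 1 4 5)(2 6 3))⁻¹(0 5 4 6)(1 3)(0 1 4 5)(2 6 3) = (0 5 3 1)(2 4)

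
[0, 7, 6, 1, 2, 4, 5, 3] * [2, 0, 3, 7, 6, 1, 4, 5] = [2, 5, 4, 0, 3, 6, 1, 7]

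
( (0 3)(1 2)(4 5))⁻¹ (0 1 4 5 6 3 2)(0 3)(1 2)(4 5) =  (0 1 3 2 5 4 6)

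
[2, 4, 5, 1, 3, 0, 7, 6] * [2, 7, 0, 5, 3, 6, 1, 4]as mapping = [0→0, 1→3, 2→6, 3→7, 4→5, 5→2, 6→4, 7→1]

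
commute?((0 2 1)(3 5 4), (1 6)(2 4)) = no:(0 2 1)(3 5 4)*(1 6)(2 4) = (0 4 3 5 2 6 1), (1 6)(2 4)*(0 2 1)(3 5 4) = (0 2 3 5 4 1 6)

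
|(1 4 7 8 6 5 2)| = 7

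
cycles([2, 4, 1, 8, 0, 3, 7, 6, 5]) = (0 2 1 4)(3 8 5)(6 7)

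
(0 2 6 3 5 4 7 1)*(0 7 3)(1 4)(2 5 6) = (0 5 1 7 4 3 6)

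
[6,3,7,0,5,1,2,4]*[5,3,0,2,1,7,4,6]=[4,2,6,5,7,3,0,1]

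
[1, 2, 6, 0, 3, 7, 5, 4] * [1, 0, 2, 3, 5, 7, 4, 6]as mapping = [0→0, 1→2, 2→4, 3→1, 4→3, 5→6, 6→7, 7→5]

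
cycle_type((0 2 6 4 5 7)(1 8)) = 2.6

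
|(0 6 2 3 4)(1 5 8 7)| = 20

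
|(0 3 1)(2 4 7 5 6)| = 15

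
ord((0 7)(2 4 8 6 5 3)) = 6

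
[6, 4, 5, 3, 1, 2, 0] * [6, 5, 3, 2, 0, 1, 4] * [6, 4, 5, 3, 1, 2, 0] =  [1, 6, 4, 5, 2, 3, 0]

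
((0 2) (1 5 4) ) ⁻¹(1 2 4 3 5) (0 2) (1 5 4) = (0 1 3 4 5) 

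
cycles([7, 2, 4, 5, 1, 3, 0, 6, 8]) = (0 7 6)(1 2 4)(3 5)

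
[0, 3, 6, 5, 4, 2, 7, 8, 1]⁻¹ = [0, 8, 5, 1, 4, 3, 2, 6, 7]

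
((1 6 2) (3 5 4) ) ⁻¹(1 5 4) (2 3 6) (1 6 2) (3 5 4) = (1 5 2) (3 6 4) 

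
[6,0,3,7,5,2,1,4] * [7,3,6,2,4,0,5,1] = [5,7,2,1,0,6,3,4]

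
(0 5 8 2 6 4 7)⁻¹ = (0 7 4 6 2 8 5)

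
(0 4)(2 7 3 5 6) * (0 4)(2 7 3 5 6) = (2 3 6 7 5)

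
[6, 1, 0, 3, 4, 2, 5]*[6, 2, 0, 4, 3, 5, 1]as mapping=[0→1, 1→2, 2→6, 3→4, 4→3, 5→0, 6→5]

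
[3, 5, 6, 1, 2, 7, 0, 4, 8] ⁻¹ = [6, 3, 4, 0, 7, 1, 2, 5, 8] 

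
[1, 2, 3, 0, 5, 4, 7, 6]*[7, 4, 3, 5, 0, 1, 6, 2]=[4, 3, 5, 7, 1, 0, 2, 6]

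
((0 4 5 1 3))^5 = ()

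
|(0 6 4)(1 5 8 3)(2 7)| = 12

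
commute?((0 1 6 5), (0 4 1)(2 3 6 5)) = no:(0 1 6 5) * (0 4 1)(2 3 6 5) = (1 5 4)(2 3 6), (0 4 1)(2 3 6 5) * (0 1 6 5) = (0 4 6)(2 3 5)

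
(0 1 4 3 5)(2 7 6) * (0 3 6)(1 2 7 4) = (0 2 4 6 7)(3 5)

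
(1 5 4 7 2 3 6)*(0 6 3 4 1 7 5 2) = (0 6 7)(1 2 4 5)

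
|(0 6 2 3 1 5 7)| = 7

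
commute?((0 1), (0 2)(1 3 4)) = no:(0 1)*(0 2)(1 3 4) = (0 3 4 1 2), (0 2)(1 3 4)*(0 1) = (0 2 1 3 4)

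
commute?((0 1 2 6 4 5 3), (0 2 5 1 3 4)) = no:(0 1 2 6 4 5 3)*(0 2 5 1 3 4) = (0 3 2 6)(1 5 4), (0 2 5 1 3 4)*(0 1 2 6 4 5 3) = (0 6 4 1)(2 3 5)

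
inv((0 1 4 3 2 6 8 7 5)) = (0 5 7 8 6 2 3 4 1)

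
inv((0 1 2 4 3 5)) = (0 5 3 4 2 1)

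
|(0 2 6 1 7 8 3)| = 7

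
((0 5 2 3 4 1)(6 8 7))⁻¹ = (0 1 4 3 2 5)(6 7 8)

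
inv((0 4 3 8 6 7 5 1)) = (0 1 5 7 6 8 3 4)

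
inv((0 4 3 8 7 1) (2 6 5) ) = (0 1 7 8 3 4) (2 5 6) 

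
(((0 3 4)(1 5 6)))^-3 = ()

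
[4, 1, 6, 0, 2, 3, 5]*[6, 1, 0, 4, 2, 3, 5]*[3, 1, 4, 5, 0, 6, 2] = [4, 1, 6, 2, 3, 0, 5] 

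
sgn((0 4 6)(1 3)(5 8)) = 1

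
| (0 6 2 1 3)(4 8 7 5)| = 20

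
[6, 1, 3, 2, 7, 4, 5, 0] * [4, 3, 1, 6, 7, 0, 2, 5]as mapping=[0→2, 1→3, 2→6, 3→1, 4→5, 5→7, 6→0, 7→4]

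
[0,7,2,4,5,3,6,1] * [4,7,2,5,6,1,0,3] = [4,3,2,6,1,5,0,7]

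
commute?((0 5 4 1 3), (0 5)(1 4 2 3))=no:(0 5 4 1 3) * (0 5)(1 4 2 3)=(2 3 5), (0 5)(1 4 2 3) * (0 5 4 1 3)=(0 4 2)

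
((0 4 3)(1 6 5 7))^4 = (0 4 3)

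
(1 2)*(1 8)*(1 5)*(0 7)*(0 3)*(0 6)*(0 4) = (0 7 3 6 4)(1 2 8 5)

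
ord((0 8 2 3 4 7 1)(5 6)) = 14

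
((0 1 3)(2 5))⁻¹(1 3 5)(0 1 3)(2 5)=(0 2 3)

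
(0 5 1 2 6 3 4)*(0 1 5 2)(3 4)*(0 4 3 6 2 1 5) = (0 1 4 5)(3 6)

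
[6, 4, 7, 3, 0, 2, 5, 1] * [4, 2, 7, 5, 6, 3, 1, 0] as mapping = [0→1, 1→6, 2→0, 3→5, 4→4, 5→7, 6→3, 7→2] 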